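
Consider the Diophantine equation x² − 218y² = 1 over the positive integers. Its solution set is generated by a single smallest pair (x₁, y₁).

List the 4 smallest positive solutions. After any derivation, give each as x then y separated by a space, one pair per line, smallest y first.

126003 8534
31753512017 2150619204
8002075549230099 541968943114690
2016571050827526816577 136579425476409948936

[14; 1,3,3,1,28] for √218; ℓ=5 ⇒ convergent index 9
a_0=14:  p_0=14·1+0=14,  q_0=14·0+1=1
…
a_2=3:  p_2=3·15+14=59,  q_2=3·1+1=4
…
a_5=28:  p_5=28·251+192=7220,  q_5=28·17+13=489
a_6=1:  p_6=1·7220+251=7471,  q_6=1·489+17=506
a_7=3:  p_7=3·7471+7220=29633,  q_7=3·506+489=2007
a_8=3:  p_8=3·29633+7471=96370,  q_8=3·2007+506=6527
a_9=1:  p_9=1·96370+29633=126003,  q_9=1·6527+2007=8534
(x₁, y₁) = (126003, 8534);  126003² − 218·8534² = 1 ✓
(126003+8534√218)^2 = 31753512017 + 2150619204√218
(126003+8534√218)^3 = 8002075549230099 + 541968943114690√218
(126003+8534√218)^4 = 2016571050827526816577 + 136579425476409948936√218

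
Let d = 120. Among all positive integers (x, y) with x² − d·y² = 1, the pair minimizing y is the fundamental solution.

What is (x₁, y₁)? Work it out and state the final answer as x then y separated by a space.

11 1

√120 = [10; 1,20, …], period ℓ=2 (even) → k=1
i=0: a=10 ⇒ p=10, q=1
i=1: a=1 ⇒ p=11, q=1
(x₁, y₁) = (11, 1);  11² − 120·1² = 1 ✓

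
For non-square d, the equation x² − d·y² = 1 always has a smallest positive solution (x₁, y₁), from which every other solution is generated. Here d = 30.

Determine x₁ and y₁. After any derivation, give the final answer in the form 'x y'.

11 2

√30 = [5; 2,10, …], period ℓ=2 (even) → k=1
k=0  a_k=5  p_k/q_k = 5/1
k=1  a_k=2  p_k/q_k = 11/2
fundamental: x₁=11, y₁=2  (since 121 − 30·4 = 1)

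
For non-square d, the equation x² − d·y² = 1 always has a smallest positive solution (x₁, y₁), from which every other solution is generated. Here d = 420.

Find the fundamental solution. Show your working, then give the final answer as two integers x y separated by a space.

41 2

√420 → a₀=20, period (2,40); ℓ=2 even so k=1
step 0: (20, 1)  from 20·(1,0) + (0,1)
step 1: (41, 2)  from 2·(20,1) + (1,0)
fundamental: x₁=41, y₁=2  (since 1681 − 420·4 = 1)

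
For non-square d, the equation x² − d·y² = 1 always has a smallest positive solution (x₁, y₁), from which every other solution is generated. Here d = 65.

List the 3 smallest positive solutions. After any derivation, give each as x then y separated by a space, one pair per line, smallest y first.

d=65: √d = [8; 16] (ℓ=1, odd), read p_1/q_1
a_0=8:  p_0=8·1+0=8,  q_0=8·0+1=1
a_1=16:  p_1=16·8+1=129,  q_1=16·1+0=16
fundamental: x₁=129, y₁=16  (since 16641 − 65·256 = 1)
n=2: (129,16)∘(129,16) = (129·129+65·16·16, 129·16+16·129) = (33281,4128)
n=3: (33281,4128)∘(129,16) = (129·33281+65·16·4128, 129·4128+16·33281) = (8586369,1065008)

129 16
33281 4128
8586369 1065008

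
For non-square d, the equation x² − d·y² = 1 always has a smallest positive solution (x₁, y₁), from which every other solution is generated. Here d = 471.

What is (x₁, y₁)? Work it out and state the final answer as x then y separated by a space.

√471 → a₀=21, period (1,2,2,1,3,…,2,1,42); ℓ=14 even so k=13
a_0=21:  p_0=21·1+0=21,  q_0=21·0+1=1
a_1=1:  p_1=1·21+1=22,  q_1=1·1+0=1
a_2=2:  p_2=2·22+21=65,  q_2=2·1+1=3
a_3=2:  p_3=2·65+22=152,  q_3=2·3+1=7
a_4=1:  p_4=1·152+65=217,  q_4=1·7+3=10
…
a_7=14:  p_7=14·3429+803=48809,  q_7=14·158+37=2249
…
a_12=2:  p_12=2·2331742+843469=5506953,  q_12=2·107441+38865=253747
a_13=1:  p_13=1·5506953+2331742=7838695,  q_13=1·253747+107441=361188
(x₁, y₁) = (7838695, 361188);  7838695² − 471·361188² = 1 ✓

7838695 361188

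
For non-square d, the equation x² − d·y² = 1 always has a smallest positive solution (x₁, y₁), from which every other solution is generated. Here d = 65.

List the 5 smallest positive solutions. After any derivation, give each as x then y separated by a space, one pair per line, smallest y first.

d=65: √d = [8; 16] (ℓ=1, odd), read p_1/q_1
step 0: (8, 1)  from 8·(1,0) + (0,1)
step 1: (129, 16)  from 16·(8,1) + (1,0)
fundamental: x₁=129, y₁=16  (since 16641 − 65·256 = 1)
(129+16√65)^2 = 33281 + 4128√65
(129+16√65)^3 = 8586369 + 1065008√65
(129+16√65)^4 = 2215249921 + 274767936√65
(129+16√65)^5 = 571525893249 + 70889062480√65

129 16
33281 4128
8586369 1065008
2215249921 274767936
571525893249 70889062480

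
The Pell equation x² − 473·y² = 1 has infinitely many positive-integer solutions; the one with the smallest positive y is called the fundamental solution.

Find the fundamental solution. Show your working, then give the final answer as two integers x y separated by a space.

[21; 1,2,1,42] for √473; ℓ=4 ⇒ convergent index 3
i=0: a=21 ⇒ p=21, q=1
i=1: a=1 ⇒ p=22, q=1
i=2: a=2 ⇒ p=65, q=3
i=3: a=1 ⇒ p=87, q=4
(x₁, y₁) = (87, 4);  87² − 473·4² = 1 ✓

87 4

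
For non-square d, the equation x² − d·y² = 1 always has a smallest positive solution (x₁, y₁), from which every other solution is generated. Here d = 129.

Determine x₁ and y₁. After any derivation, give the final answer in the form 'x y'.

d=129: √d = [11; 2,1,3,1,6,1,3,1,2,22] (ℓ=10, even), read p_9/q_9
i=0: a=11 ⇒ p=11, q=1
i=1: a=2 ⇒ p=23, q=2
i=2: a=1 ⇒ p=34, q=3
i=3: a=3 ⇒ p=125, q=11
i=4: a=1 ⇒ p=159, q=14
i=5: a=6 ⇒ p=1079, q=95
i=6: a=1 ⇒ p=1238, q=109
i=7: a=3 ⇒ p=4793, q=422
i=8: a=1 ⇒ p=6031, q=531
i=9: a=2 ⇒ p=16855, q=1484
fundamental: x₁=16855, y₁=1484  (since 284091025 − 129·2202256 = 1)

16855 1484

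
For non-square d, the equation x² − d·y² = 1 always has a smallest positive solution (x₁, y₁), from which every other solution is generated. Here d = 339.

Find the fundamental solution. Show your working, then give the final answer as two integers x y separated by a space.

√339 = [18; 2,2,2,1,17,1,2,2,2,36, …], period ℓ=10 (even) → k=9
step 0: (18, 1)  from 18·(1,0) + (0,1)
…
step 2: (92, 5)  from 2·(37,2) + (18,1)
…
step 4: (313, 17)  from 1·(221,12) + (92,5)
step 5: (5542, 301)  from 17·(313,17) + (221,12)
step 6: (5855, 318)  from 1·(5542,301) + (313,17)
step 7: (17252, 937)  from 2·(5855,318) + (5542,301)
step 8: (40359, 2192)  from 2·(17252,937) + (5855,318)
step 9: (97970, 5321)  from 2·(40359,2192) + (17252,937)
fundamental: x₁=97970, y₁=5321  (since 9598120900 − 339·28313041 = 1)

97970 5321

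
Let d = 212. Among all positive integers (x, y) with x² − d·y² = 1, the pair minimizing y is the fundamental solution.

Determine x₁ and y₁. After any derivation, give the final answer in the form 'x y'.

66249 4550

√212 → a₀=14, period (1,1,3,1,1,…,1,1,28); ℓ=14 even so k=13
step 0: (14, 1)  from 14·(1,0) + (0,1)
…
step 3: (102, 7)  from 3·(29,2) + (15,1)
…
step 6: (364, 25)  from 1·(233,16) + (131,9)
…
step 8: (2781, 191)  from 1·(2417,166) + (364,25)
…
step 11: (29135, 2001)  from 3·(7979,548) + (5198,357)
step 12: (37114, 2549)  from 1·(29135,2001) + (7979,548)
step 13: (66249, 4550)  from 1·(37114,2549) + (29135,2001)
fundamental: x₁=66249, y₁=4550  (since 4388930001 − 212·20702500 = 1)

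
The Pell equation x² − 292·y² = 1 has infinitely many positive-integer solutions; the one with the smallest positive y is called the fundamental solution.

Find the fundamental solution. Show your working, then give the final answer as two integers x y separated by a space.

2281249 133500

[17; 11,2,1,3,8,3,1,2,11,34] for √292; ℓ=10 ⇒ convergent index 9
i=0: a=17 ⇒ p=17, q=1
i=1: a=11 ⇒ p=188, q=11
…
i=5: a=8 ⇒ p=17669, q=1034
…
i=8: a=2 ⇒ p=200767, q=11749
i=9: a=11 ⇒ p=2281249, q=133500
(x₁, y₁) = (2281249, 133500);  2281249² − 292·133500² = 1 ✓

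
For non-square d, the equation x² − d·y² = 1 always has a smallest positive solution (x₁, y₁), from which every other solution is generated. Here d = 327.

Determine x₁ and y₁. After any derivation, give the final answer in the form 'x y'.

d=327: √d = [18; 12,36] (ℓ=2, even), read p_1/q_1
i=0: a=18 ⇒ p=18, q=1
i=1: a=12 ⇒ p=217, q=12
→ (217, 12).  Check: 217²=47089, 327·12²=47088, difference 1.

217 12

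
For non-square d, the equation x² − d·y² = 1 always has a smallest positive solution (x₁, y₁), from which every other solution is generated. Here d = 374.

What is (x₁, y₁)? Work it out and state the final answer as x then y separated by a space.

3365 174

d=374: √d = [19; 2,1,18,1,2,38] (ℓ=6, even), read p_5/q_5
step 0: (19, 1)  from 19·(1,0) + (0,1)
step 1: (39, 2)  from 2·(19,1) + (1,0)
…
step 4: (1141, 59)  from 1·(1083,56) + (58,3)
step 5: (3365, 174)  from 2·(1141,59) + (1083,56)
→ (3365, 174).  Check: 3365²=11323225, 374·174²=11323224, difference 1.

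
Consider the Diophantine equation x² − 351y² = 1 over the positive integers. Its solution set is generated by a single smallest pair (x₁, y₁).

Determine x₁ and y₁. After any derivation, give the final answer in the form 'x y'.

62425 3332

√351 → a₀=18, period (1,2,1,3,2,2,2,3,1,2,1,36); ℓ=12 even so k=11
k=0  a_k=18  p_k/q_k = 18/1
k=1  a_k=1  p_k/q_k = 19/1
…
k=3  a_k=1  p_k/q_k = 75/4
k=4  a_k=3  p_k/q_k = 281/15
k=5  a_k=2  p_k/q_k = 637/34
…
k=10  a_k=2  p_k/q_k = 45882/2449
k=11  a_k=1  p_k/q_k = 62425/3332
fundamental: x₁=62425, y₁=3332  (since 3896880625 − 351·11102224 = 1)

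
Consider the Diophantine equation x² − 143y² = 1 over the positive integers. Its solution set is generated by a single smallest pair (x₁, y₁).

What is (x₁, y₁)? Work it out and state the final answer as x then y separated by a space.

d=143: √d = [11; 1,22] (ℓ=2, even), read p_1/q_1
i=0: a=11 ⇒ p=11, q=1
i=1: a=1 ⇒ p=12, q=1
fundamental: x₁=12, y₁=1  (since 144 − 143·1 = 1)

12 1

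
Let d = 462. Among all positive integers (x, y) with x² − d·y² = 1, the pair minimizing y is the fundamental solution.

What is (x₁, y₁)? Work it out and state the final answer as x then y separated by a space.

43 2

d=462: √d = [21; 2,42] (ℓ=2, even), read p_1/q_1
step 0: (21, 1)  from 21·(1,0) + (0,1)
step 1: (43, 2)  from 2·(21,1) + (1,0)
(x₁, y₁) = (43, 2);  43² − 462·2² = 1 ✓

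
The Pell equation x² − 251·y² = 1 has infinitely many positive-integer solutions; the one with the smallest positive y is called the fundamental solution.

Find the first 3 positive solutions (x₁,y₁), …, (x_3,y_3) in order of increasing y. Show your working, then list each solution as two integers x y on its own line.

3674890 231957
27009633024199 1704832919460
198514860608593651330 12530146894788486843

[15; 1,5,2,1,2,…,5,1,30] for √251; ℓ=14 ⇒ convergent index 13
step 0: (15, 1)  from 15·(1,0) + (0,1)
…
step 2: (95, 6)  from 5·(16,1) + (15,1)
…
step 4: (301, 19)  from 1·(206,13) + (95,6)
step 5: (808, 51)  from 2·(301,19) + (206,13)
step 6: (1917, 121)  from 2·(808,51) + (301,19)
step 7: (29563, 1866)  from 15·(1917,121) + (808,51)
step 8: (61043, 3853)  from 2·(29563,1866) + (1917,121)
…
step 10: (212692, 13425)  from 1·(151649,9572) + (61043,3853)
…
step 12: (3097857, 195535)  from 5·(577033,36422) + (212692,13425)
step 13: (3674890, 231957)  from 1·(3097857,195535) + (577033,36422)
fundamental: x₁=3674890, y₁=231957  (since 13504816512100 − 251·53804049849 = 1)
n=2: (3674890,231957)∘(3674890,231957) = (3674890·3674890+251·231957·231957, 3674890·231957+231957·3674890) = (27009633024199,1704832919460)
n=3: (27009633024199,1704832919460)∘(3674890,231957) = (3674890·27009633024199+251·231957·1704832919460, 3674890·1704832919460+231957·27009633024199) = (198514860608593651330,12530146894788486843)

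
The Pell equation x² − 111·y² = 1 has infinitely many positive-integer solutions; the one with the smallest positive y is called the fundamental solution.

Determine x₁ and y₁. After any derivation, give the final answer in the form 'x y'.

295 28

[10; 1,1,6,1,1,20] for √111; ℓ=6 ⇒ convergent index 5
step 0: (10, 1)  from 10·(1,0) + (0,1)
…
step 2: (21, 2)  from 1·(11,1) + (10,1)
step 3: (137, 13)  from 6·(21,2) + (11,1)
step 4: (158, 15)  from 1·(137,13) + (21,2)
step 5: (295, 28)  from 1·(158,15) + (137,13)
(x₁, y₁) = (295, 28);  295² − 111·28² = 1 ✓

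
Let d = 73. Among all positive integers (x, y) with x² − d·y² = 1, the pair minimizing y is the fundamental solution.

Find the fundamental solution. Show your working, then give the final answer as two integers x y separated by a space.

2281249 267000

√73 → a₀=8, period (1,1,5,5,1,1,16); ℓ=7 odd so k=13
i=0: a=8 ⇒ p=8, q=1
…
i=2: a=1 ⇒ p=17, q=2
i=3: a=5 ⇒ p=94, q=11
…
i=7: a=16 ⇒ p=17669, q=2068
i=8: a=1 ⇒ p=18737, q=2193
i=9: a=1 ⇒ p=36406, q=4261
i=10: a=5 ⇒ p=200767, q=23498
…
i=12: a=1 ⇒ p=1241008, q=145249
i=13: a=1 ⇒ p=2281249, q=267000
(x₁, y₁) = (2281249, 267000);  2281249² − 73·267000² = 1 ✓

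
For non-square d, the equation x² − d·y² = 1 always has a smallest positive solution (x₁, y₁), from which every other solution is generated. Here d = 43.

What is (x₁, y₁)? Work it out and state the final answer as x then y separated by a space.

3482 531

√43 = [6; 1,1,3,1,5,1,3,1,1,12, …], period ℓ=10 (even) → k=9
step 0: (6, 1)  from 6·(1,0) + (0,1)
…
step 4: (59, 9)  from 1·(46,7) + (13,2)
step 5: (341, 52)  from 5·(59,9) + (46,7)
step 6: (400, 61)  from 1·(341,52) + (59,9)
…
step 8: (1941, 296)  from 1·(1541,235) + (400,61)
step 9: (3482, 531)  from 1·(1941,296) + (1541,235)
→ (3482, 531).  Check: 3482²=12124324, 43·531²=12124323, difference 1.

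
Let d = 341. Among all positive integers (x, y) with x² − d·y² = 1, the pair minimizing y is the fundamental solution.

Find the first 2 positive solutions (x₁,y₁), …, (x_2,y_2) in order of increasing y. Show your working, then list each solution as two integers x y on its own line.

10626551 575460
225847172311201 12230310076920

d=341: √d = [18; 2,6,1,8,2,…,6,2,36] (ℓ=14, even), read p_13/q_13
step 0: (18, 1)  from 18·(1,0) + (0,1)
step 1: (37, 2)  from 2·(18,1) + (1,0)
step 2: (240, 13)  from 6·(37,2) + (18,1)
step 3: (277, 15)  from 1·(240,13) + (37,2)
step 4: (2456, 133)  from 8·(277,15) + (240,13)
…
step 6: (7645, 414)  from 1·(5189,281) + (2456,133)
…
step 8: (28124, 1523)  from 1·(20479,1109) + (7645,414)
…
step 10: (641940, 34763)  from 8·(76727,4155) + (28124,1523)
…
step 12: (4953942, 268271)  from 6·(718667,38918) + (641940,34763)
step 13: (10626551, 575460)  from 2·(4953942,268271) + (718667,38918)
(x₁, y₁) = (10626551, 575460);  10626551² − 341·575460² = 1 ✓
k=2:  x_2 = 10626551·10626551+341·575460·575460 = 225847172311201,  y_2 = 10626551·575460+575460·10626551 = 12230310076920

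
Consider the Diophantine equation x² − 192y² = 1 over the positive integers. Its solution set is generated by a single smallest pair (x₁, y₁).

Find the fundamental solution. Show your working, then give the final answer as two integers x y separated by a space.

[13; 1,5,1,26] for √192; ℓ=4 ⇒ convergent index 3
step 0: (13, 1)  from 13·(1,0) + (0,1)
…
step 2: (83, 6)  from 5·(14,1) + (13,1)
step 3: (97, 7)  from 1·(83,6) + (14,1)
→ (97, 7).  Check: 97²=9409, 192·7²=9408, difference 1.

97 7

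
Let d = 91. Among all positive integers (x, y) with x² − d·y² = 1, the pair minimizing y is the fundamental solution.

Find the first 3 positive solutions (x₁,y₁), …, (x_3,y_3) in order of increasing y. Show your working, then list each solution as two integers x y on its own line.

√91 → a₀=9, period (1,1,5,1,5,1,1,18); ℓ=8 even so k=7
step 0: (9, 1)  from 9·(1,0) + (0,1)
step 1: (10, 1)  from 1·(9,1) + (1,0)
…
step 3: (105, 11)  from 5·(19,2) + (10,1)
…
step 6: (849, 89)  from 1·(725,76) + (124,13)
step 7: (1574, 165)  from 1·(849,89) + (725,76)
fundamental: x₁=1574, y₁=165  (since 2477476 − 91·27225 = 1)
(1574+165√91)^2 = 4954951 + 519420√91
(1574+165√91)^3 = 15598184174 + 1635133995√91

1574 165
4954951 519420
15598184174 1635133995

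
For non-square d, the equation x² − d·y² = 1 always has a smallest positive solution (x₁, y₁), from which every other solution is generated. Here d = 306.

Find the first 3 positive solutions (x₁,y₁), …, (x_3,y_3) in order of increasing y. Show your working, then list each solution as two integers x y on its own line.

[17; 2,34] for √306; ℓ=2 ⇒ convergent index 1
k=0  a_k=17  p_k/q_k = 17/1
k=1  a_k=2  p_k/q_k = 35/2
(x₁, y₁) = (35, 2);  35² − 306·2² = 1 ✓
n=2: (35,2)∘(35,2) = (35·35+306·2·2, 35·2+2·35) = (2449,140)
n=3: (2449,140)∘(35,2) = (35·2449+306·2·140, 35·140+2·2449) = (171395,9798)

35 2
2449 140
171395 9798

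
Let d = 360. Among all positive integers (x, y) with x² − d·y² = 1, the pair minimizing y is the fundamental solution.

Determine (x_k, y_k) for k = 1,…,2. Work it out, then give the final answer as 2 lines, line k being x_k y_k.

19 1
721 38

[18; 1,36] for √360; ℓ=2 ⇒ convergent index 1
k=0  a_k=18  p_k/q_k = 18/1
k=1  a_k=1  p_k/q_k = 19/1
→ (19, 1).  Check: 19²=361, 360·1²=360, difference 1.
n=2: (19,1)∘(19,1) = (19·19+360·1·1, 19·1+1·19) = (721,38)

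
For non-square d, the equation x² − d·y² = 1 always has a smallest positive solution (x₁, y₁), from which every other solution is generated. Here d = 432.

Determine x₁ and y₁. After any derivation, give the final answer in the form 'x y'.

√432 → a₀=20, period (1,3,1,1,1,3,1,40); ℓ=8 even so k=7
step 0: (20, 1)  from 20·(1,0) + (0,1)
…
step 3: (104, 5)  from 1·(83,4) + (21,1)
…
step 5: (291, 14)  from 1·(187,9) + (104,5)
step 6: (1060, 51)  from 3·(291,14) + (187,9)
step 7: (1351, 65)  from 1·(1060,51) + (291,14)
fundamental: x₁=1351, y₁=65  (since 1825201 − 432·4225 = 1)

1351 65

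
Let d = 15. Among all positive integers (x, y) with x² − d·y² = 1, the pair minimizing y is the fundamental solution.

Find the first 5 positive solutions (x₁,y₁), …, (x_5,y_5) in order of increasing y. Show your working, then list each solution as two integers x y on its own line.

4 1
31 8
244 63
1921 496
15124 3905

d=15: √d = [3; 1,6] (ℓ=2, even), read p_1/q_1
step 0: (3, 1)  from 3·(1,0) + (0,1)
step 1: (4, 1)  from 1·(3,1) + (1,0)
→ (4, 1).  Check: 4²=16, 15·1²=15, difference 1.
n=2: (4,1)∘(4,1) = (4·4+15·1·1, 4·1+1·4) = (31,8)
n=3: (31,8)∘(4,1) = (4·31+15·1·8, 4·8+1·31) = (244,63)
n=4: (244,63)∘(4,1) = (4·244+15·1·63, 4·63+1·244) = (1921,496)
n=5: (1921,496)∘(4,1) = (4·1921+15·1·496, 4·496+1·1921) = (15124,3905)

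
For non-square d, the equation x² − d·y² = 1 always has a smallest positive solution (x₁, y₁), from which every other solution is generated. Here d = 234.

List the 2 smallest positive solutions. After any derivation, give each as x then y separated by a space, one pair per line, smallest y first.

5201 340
54100801 3536680

√234 → a₀=15, period (3,2,1,2,1,2,3,30); ℓ=8 even so k=7
i=0: a=15 ⇒ p=15, q=1
i=1: a=3 ⇒ p=46, q=3
i=2: a=2 ⇒ p=107, q=7
i=3: a=1 ⇒ p=153, q=10
i=4: a=2 ⇒ p=413, q=27
i=5: a=1 ⇒ p=566, q=37
i=6: a=2 ⇒ p=1545, q=101
i=7: a=3 ⇒ p=5201, q=340
(x₁, y₁) = (5201, 340);  5201² − 234·340² = 1 ✓
k=2:  x_2 = 5201·5201+234·340·340 = 54100801,  y_2 = 5201·340+340·5201 = 3536680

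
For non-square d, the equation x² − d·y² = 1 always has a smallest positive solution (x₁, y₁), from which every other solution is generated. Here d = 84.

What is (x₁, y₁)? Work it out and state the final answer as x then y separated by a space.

[9; 6,18] for √84; ℓ=2 ⇒ convergent index 1
a_0=9:  p_0=9·1+0=9,  q_0=9·0+1=1
a_1=6:  p_1=6·9+1=55,  q_1=6·1+0=6
→ (55, 6).  Check: 55²=3025, 84·6²=3024, difference 1.

55 6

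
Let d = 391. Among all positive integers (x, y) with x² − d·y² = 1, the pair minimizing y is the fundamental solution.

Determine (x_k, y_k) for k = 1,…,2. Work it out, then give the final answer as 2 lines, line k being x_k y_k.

√391 → a₀=19, period (1,3,2,2,1,…,3,1,38); ℓ=16 even so k=15
step 0: (19, 1)  from 19·(1,0) + (0,1)
…
step 14: (5678083, 287153)  from 3·(1660597,83980) + (696292,35213)
step 15: (7338680, 371133)  from 1·(5678083,287153) + (1660597,83980)
fundamental: x₁=7338680, y₁=371133  (since 53856224142400 − 391·137739703689 = 1)
k=2:  x_2 = 7338680·7338680+391·371133·371133 = 107712448284799,  y_2 = 7338680·371133+371133·7338680 = 5447252648880

7338680 371133
107712448284799 5447252648880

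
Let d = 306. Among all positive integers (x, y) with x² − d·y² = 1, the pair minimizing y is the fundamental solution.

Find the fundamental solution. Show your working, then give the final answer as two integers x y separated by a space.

[17; 2,34] for √306; ℓ=2 ⇒ convergent index 1
k=0  a_k=17  p_k/q_k = 17/1
k=1  a_k=2  p_k/q_k = 35/2
→ (35, 2).  Check: 35²=1225, 306·2²=1224, difference 1.

35 2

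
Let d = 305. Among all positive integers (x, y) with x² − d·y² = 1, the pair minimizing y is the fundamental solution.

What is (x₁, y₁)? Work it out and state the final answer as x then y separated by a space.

489 28

[17; 2,6,2,34] for √305; ℓ=4 ⇒ convergent index 3
step 0: (17, 1)  from 17·(1,0) + (0,1)
…
step 2: (227, 13)  from 6·(35,2) + (17,1)
step 3: (489, 28)  from 2·(227,13) + (35,2)
fundamental: x₁=489, y₁=28  (since 239121 − 305·784 = 1)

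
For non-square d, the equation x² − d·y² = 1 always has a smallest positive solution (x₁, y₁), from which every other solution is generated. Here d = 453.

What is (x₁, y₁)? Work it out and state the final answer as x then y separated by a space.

√453 → a₀=21, period (3,1,1,10,14,10,1,1,3,42); ℓ=10 even so k=9
i=0: a=21 ⇒ p=21, q=1
i=1: a=3 ⇒ p=64, q=3
i=2: a=1 ⇒ p=85, q=4
i=3: a=1 ⇒ p=149, q=7
…
i=5: a=14 ⇒ p=22199, q=1043
…
i=8: a=1 ⇒ p=469329, q=22051
i=9: a=3 ⇒ p=1653751, q=77700
(x₁, y₁) = (1653751, 77700);  1653751² − 453·77700² = 1 ✓

1653751 77700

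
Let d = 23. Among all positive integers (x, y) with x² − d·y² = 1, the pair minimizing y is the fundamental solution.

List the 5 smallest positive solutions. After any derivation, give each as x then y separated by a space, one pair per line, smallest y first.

24 5
1151 240
55224 11515
2649601 552480
127125624 26507525

d=23: √d = [4; 1,3,1,8] (ℓ=4, even), read p_3/q_3
i=0: a=4 ⇒ p=4, q=1
i=1: a=1 ⇒ p=5, q=1
i=2: a=3 ⇒ p=19, q=4
i=3: a=1 ⇒ p=24, q=5
→ (24, 5).  Check: 24²=576, 23·5²=575, difference 1.
n=2: (24,5)∘(24,5) = (24·24+23·5·5, 24·5+5·24) = (1151,240)
n=3: (1151,240)∘(24,5) = (24·1151+23·5·240, 24·240+5·1151) = (55224,11515)
n=4: (55224,11515)∘(24,5) = (24·55224+23·5·11515, 24·11515+5·55224) = (2649601,552480)
n=5: (2649601,552480)∘(24,5) = (24·2649601+23·5·552480, 24·552480+5·2649601) = (127125624,26507525)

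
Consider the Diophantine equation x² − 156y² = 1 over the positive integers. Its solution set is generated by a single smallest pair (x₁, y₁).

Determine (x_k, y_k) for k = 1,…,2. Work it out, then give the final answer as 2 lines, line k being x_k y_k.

√156 = [12; 2,24, …], period ℓ=2 (even) → k=1
a_0=12:  p_0=12·1+0=12,  q_0=12·0+1=1
a_1=2:  p_1=2·12+1=25,  q_1=2·1+0=2
(x₁, y₁) = (25, 2);  25² − 156·2² = 1 ✓
n=2: (25,2)∘(25,2) = (25·25+156·2·2, 25·2+2·25) = (1249,100)

25 2
1249 100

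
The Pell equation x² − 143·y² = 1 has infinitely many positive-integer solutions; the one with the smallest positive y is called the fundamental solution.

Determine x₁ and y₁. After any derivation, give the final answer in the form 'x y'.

12 1

[11; 1,22] for √143; ℓ=2 ⇒ convergent index 1
step 0: (11, 1)  from 11·(1,0) + (0,1)
step 1: (12, 1)  from 1·(11,1) + (1,0)
→ (12, 1).  Check: 12²=144, 143·1²=143, difference 1.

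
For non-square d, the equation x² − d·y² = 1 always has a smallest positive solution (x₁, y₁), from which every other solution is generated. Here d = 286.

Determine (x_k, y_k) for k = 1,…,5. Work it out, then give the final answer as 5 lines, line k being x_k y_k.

561835 33222
631317134449 37330564740
709392124465745995 41947235681362578
797122648497793485067201 47134850318039357456520
895702806436806213240996001675 52964017256829337557486465822

√286 → a₀=16, period (1,10,3,3,2,3,3,10,1,32); ℓ=10 even so k=9
k=0  a_k=16  p_k/q_k = 16/1
k=1  a_k=1  p_k/q_k = 17/1
k=2  a_k=10  p_k/q_k = 186/11
k=3  a_k=3  p_k/q_k = 575/34
k=4  a_k=3  p_k/q_k = 1911/113
…
k=6  a_k=3  p_k/q_k = 15102/893
…
k=8  a_k=10  p_k/q_k = 512132/30283
k=9  a_k=1  p_k/q_k = 561835/33222
(x₁, y₁) = (561835, 33222);  561835² − 286·33222² = 1 ✓
n=2: (561835,33222)∘(561835,33222) = (561835·561835+286·33222·33222, 561835·33222+33222·561835) = (631317134449,37330564740)
n=3: (631317134449,37330564740)∘(561835,33222) = (561835·631317134449+286·33222·37330564740, 561835·37330564740+33222·631317134449) = (709392124465745995,41947235681362578)
n=4: (709392124465745995,41947235681362578)∘(561835,33222) = (561835·709392124465745995+286·33222·41947235681362578, 561835·41947235681362578+33222·709392124465745995) = (797122648497793485067201,47134850318039357456520)
n=5: (797122648497793485067201,47134850318039357456520)∘(561835,33222) = (561835·797122648497793485067201+286·33222·47134850318039357456520, 561835·47134850318039357456520+33222·797122648497793485067201) = (895702806436806213240996001675,52964017256829337557486465822)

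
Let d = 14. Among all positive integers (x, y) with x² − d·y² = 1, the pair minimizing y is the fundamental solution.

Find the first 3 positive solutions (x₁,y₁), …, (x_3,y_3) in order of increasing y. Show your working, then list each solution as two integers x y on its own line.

15 4
449 120
13455 3596

d=14: √d = [3; 1,2,1,6] (ℓ=4, even), read p_3/q_3
k=0  a_k=3  p_k/q_k = 3/1
…
k=2  a_k=2  p_k/q_k = 11/3
k=3  a_k=1  p_k/q_k = 15/4
fundamental: x₁=15, y₁=4  (since 225 − 14·16 = 1)
k=2:  x_2 = 15·15+14·4·4 = 449,  y_2 = 15·4+4·15 = 120
k=3:  x_3 = 15·449+14·4·120 = 13455,  y_3 = 15·120+4·449 = 3596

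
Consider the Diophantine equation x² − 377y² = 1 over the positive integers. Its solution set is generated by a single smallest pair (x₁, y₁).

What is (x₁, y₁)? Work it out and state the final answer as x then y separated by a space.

[19; 2,2,2,38] for √377; ℓ=4 ⇒ convergent index 3
k=0  a_k=19  p_k/q_k = 19/1
k=1  a_k=2  p_k/q_k = 39/2
k=2  a_k=2  p_k/q_k = 97/5
k=3  a_k=2  p_k/q_k = 233/12
fundamental: x₁=233, y₁=12  (since 54289 − 377·144 = 1)

233 12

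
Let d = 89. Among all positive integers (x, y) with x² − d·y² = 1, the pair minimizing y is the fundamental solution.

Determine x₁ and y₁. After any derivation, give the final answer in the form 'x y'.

[9; 2,3,3,2,18] for √89; ℓ=5 ⇒ convergent index 9
step 0: (9, 1)  from 9·(1,0) + (0,1)
step 1: (19, 2)  from 2·(9,1) + (1,0)
…
step 3: (217, 23)  from 3·(66,7) + (19,2)
step 4: (500, 53)  from 2·(217,23) + (66,7)
step 5: (9217, 977)  from 18·(500,53) + (217,23)
step 6: (18934, 2007)  from 2·(9217,977) + (500,53)
step 7: (66019, 6998)  from 3·(18934,2007) + (9217,977)
step 8: (216991, 23001)  from 3·(66019,6998) + (18934,2007)
step 9: (500001, 53000)  from 2·(216991,23001) + (66019,6998)
(x₁, y₁) = (500001, 53000);  500001² − 89·53000² = 1 ✓

500001 53000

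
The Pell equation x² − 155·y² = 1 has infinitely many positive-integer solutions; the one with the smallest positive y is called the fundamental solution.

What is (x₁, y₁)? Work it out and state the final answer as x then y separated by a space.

√155 = [12; 2,4,2,24, …], period ℓ=4 (even) → k=3
step 0: (12, 1)  from 12·(1,0) + (0,1)
step 1: (25, 2)  from 2·(12,1) + (1,0)
step 2: (112, 9)  from 4·(25,2) + (12,1)
step 3: (249, 20)  from 2·(112,9) + (25,2)
(x₁, y₁) = (249, 20);  249² − 155·20² = 1 ✓

249 20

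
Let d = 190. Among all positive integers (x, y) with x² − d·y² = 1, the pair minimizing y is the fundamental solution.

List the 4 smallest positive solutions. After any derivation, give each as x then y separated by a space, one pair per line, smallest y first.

[13; 1,3,1,1,1,…,3,1,26] for √190; ℓ=14 ⇒ convergent index 13
i=0: a=13 ⇒ p=13, q=1
…
i=2: a=3 ⇒ p=55, q=4
…
i=4: a=1 ⇒ p=124, q=9
…
i=6: a=2 ⇒ p=510, q=37
…
i=10: a=1 ⇒ p=7085, q=514
i=11: a=1 ⇒ p=11234, q=815
i=12: a=3 ⇒ p=40787, q=2959
i=13: a=1 ⇒ p=52021, q=3774
fundamental: x₁=52021, y₁=3774  (since 2706184441 − 190·14243076 = 1)
n=2: (52021,3774)∘(52021,3774) = (52021·52021+190·3774·3774, 52021·3774+3774·52021) = (5412368881,392654508)
n=3: (5412368881,392654508)∘(52021,3774) = (52021·5412368881+190·3774·392654508, 52021·392654508+3774·5412368881) = (563113683064981,40852560317562)
n=4: (563113683064981,40852560317562)∘(52021,3774) = (52021·563113683064981+190·3774·40852560317562, 52021·40852560317562+3774·563113683064981) = (58587473808034384321,4250382080167131096)

52021 3774
5412368881 392654508
563113683064981 40852560317562
58587473808034384321 4250382080167131096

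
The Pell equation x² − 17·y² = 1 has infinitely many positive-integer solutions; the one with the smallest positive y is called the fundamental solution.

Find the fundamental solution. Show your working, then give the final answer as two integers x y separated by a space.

33 8

[4; 8] for √17; ℓ=1 ⇒ convergent index 1
k=0  a_k=4  p_k/q_k = 4/1
k=1  a_k=8  p_k/q_k = 33/8
→ (33, 8).  Check: 33²=1089, 17·8²=1088, difference 1.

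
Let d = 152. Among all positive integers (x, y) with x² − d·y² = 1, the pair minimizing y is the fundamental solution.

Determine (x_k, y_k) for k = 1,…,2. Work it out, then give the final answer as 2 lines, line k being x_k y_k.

√152 → a₀=12, period (3,24); ℓ=2 even so k=1
k=0  a_k=12  p_k/q_k = 12/1
k=1  a_k=3  p_k/q_k = 37/3
→ (37, 3).  Check: 37²=1369, 152·3²=1368, difference 1.
(37+3√152)^2 = 2737 + 222√152

37 3
2737 222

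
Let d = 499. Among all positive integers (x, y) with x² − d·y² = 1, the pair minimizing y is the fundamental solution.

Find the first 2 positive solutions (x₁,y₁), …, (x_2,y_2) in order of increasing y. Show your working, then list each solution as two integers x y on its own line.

d=499: √d = [22; 2,1,21,1,2,44] (ℓ=6, even), read p_5/q_5
a_0=22:  p_0=22·1+0=22,  q_0=22·0+1=1
…
a_4=1:  p_4=1·1452+67=1519,  q_4=1·65+3=68
a_5=2:  p_5=2·1519+1452=4490,  q_5=2·68+65=201
fundamental: x₁=4490, y₁=201  (since 20160100 − 499·40401 = 1)
(4490+201√499)^2 = 40320199 + 1804980√499

4490 201
40320199 1804980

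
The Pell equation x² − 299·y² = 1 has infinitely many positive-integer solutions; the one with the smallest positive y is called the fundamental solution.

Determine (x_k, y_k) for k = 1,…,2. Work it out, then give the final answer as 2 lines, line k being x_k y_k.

√299 → a₀=17, period (3,2,3,34); ℓ=4 even so k=3
k=0  a_k=17  p_k/q_k = 17/1
…
k=2  a_k=2  p_k/q_k = 121/7
k=3  a_k=3  p_k/q_k = 415/24
fundamental: x₁=415, y₁=24  (since 172225 − 299·576 = 1)
n=2: (415,24)∘(415,24) = (415·415+299·24·24, 415·24+24·415) = (344449,19920)

415 24
344449 19920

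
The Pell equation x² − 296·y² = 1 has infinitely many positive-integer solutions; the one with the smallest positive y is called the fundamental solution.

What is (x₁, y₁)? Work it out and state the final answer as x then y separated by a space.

√296 = [17; 4,1,7,1,4,34, …], period ℓ=6 (even) → k=5
k=0  a_k=17  p_k/q_k = 17/1
…
k=2  a_k=1  p_k/q_k = 86/5
…
k=4  a_k=1  p_k/q_k = 757/44
k=5  a_k=4  p_k/q_k = 3699/215
fundamental: x₁=3699, y₁=215  (since 13682601 − 296·46225 = 1)

3699 215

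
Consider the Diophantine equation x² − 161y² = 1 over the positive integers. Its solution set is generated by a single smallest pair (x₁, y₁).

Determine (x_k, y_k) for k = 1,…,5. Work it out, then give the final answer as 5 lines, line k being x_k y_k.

√161 → a₀=12, period (1,2,4,1,2,1,4,2,1,24); ℓ=10 even so k=9
step 0: (12, 1)  from 12·(1,0) + (0,1)
…
step 2: (38, 3)  from 2·(13,1) + (12,1)
step 3: (165, 13)  from 4·(38,3) + (13,1)
step 4: (203, 16)  from 1·(165,13) + (38,3)
step 5: (571, 45)  from 2·(203,16) + (165,13)
step 6: (774, 61)  from 1·(571,45) + (203,16)
…
step 8: (8108, 639)  from 2·(3667,289) + (774,61)
step 9: (11775, 928)  from 1·(8108,639) + (3667,289)
→ (11775, 928).  Check: 11775²=138650625, 161·928²=138650624, difference 1.
k=2:  x_2 = 11775·11775+161·928·928 = 277301249,  y_2 = 11775·928+928·11775 = 21854400
k=3:  x_3 = 11775·277301249+161·928·21854400 = 6530444402175,  y_3 = 11775·21854400+928·277301249 = 514671119072
k=4:  x_4 = 11775·6530444402175+161·928·514671119072 = 153791965393920001,  y_4 = 11775·514671119072+928·6530444402175 = 12120504832291200
k=5:  x_5 = 11775·153791965393920001+161·928·12120504832291200 = 3621800778496371621375,  y_5 = 11775·12120504832291200+928·153791965393920001 = 285437888285786640928

11775 928
277301249 21854400
6530444402175 514671119072
153791965393920001 12120504832291200
3621800778496371621375 285437888285786640928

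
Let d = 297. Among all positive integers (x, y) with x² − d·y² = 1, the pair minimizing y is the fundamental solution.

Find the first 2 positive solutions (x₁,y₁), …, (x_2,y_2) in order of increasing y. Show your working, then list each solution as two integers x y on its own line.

√297 = [17; 4,3,1,1,2,1,1,3,4,34, …], period ℓ=10 (even) → k=9
a_0=17:  p_0=17·1+0=17,  q_0=17·0+1=1
…
a_2=3:  p_2=3·69+17=224,  q_2=3·4+1=13
a_3=1:  p_3=1·224+69=293,  q_3=1·13+4=17
a_4=1:  p_4=1·293+224=517,  q_4=1·17+13=30
a_5=2:  p_5=2·517+293=1327,  q_5=2·30+17=77
a_6=1:  p_6=1·1327+517=1844,  q_6=1·77+30=107
a_7=1:  p_7=1·1844+1327=3171,  q_7=1·107+77=184
a_8=3:  p_8=3·3171+1844=11357,  q_8=3·184+107=659
a_9=4:  p_9=4·11357+3171=48599,  q_9=4·659+184=2820
(x₁, y₁) = (48599, 2820);  48599² − 297·2820² = 1 ✓
k=2:  x_2 = 48599·48599+297·2820·2820 = 4723725601,  y_2 = 48599·2820+2820·48599 = 274098360

48599 2820
4723725601 274098360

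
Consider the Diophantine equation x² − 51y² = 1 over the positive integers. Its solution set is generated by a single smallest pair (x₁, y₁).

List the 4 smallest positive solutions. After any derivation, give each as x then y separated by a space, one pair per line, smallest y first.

50 7
4999 700
499850 69993
49980001 6998600

√51 → a₀=7, period (7,14); ℓ=2 even so k=1
k=0  a_k=7  p_k/q_k = 7/1
k=1  a_k=7  p_k/q_k = 50/7
→ (50, 7).  Check: 50²=2500, 51·7²=2499, difference 1.
(x_2, y_2) = (50·50 + 51·7·7, 50·7 + 7·50) = (4999, 700)
(x_3, y_3) = (50·4999 + 51·7·700, 50·700 + 7·4999) = (499850, 69993)
(x_4, y_4) = (50·499850 + 51·7·69993, 50·69993 + 7·499850) = (49980001, 6998600)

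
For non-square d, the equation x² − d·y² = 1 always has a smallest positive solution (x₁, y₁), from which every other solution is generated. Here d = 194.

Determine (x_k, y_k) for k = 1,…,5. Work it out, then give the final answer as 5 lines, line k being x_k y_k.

d=194: √d = [13; 1,12,1,26] (ℓ=4, even), read p_3/q_3
i=0: a=13 ⇒ p=13, q=1
…
i=2: a=12 ⇒ p=181, q=13
i=3: a=1 ⇒ p=195, q=14
(x₁, y₁) = (195, 14);  195² − 194·14² = 1 ✓
k=2:  x_2 = 195·195+194·14·14 = 76049,  y_2 = 195·14+14·195 = 5460
k=3:  x_3 = 195·76049+194·14·5460 = 29658915,  y_3 = 195·5460+14·76049 = 2129386
k=4:  x_4 = 195·29658915+194·14·2129386 = 11566900801,  y_4 = 195·2129386+14·29658915 = 830455080
k=5:  x_5 = 195·11566900801+194·14·830455080 = 4511061653475,  y_5 = 195·830455080+14·11566900801 = 323875351814

195 14
76049 5460
29658915 2129386
11566900801 830455080
4511061653475 323875351814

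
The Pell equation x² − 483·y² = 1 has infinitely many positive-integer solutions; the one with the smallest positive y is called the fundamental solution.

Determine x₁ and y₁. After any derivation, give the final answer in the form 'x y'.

22 1

d=483: √d = [21; 1,42] (ℓ=2, even), read p_1/q_1
k=0  a_k=21  p_k/q_k = 21/1
k=1  a_k=1  p_k/q_k = 22/1
→ (22, 1).  Check: 22²=484, 483·1²=483, difference 1.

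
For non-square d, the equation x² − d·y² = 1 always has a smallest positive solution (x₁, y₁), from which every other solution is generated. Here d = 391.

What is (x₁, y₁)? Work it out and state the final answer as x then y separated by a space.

[19; 1,3,2,2,1,…,3,1,38] for √391; ℓ=16 ⇒ convergent index 15
i=0: a=19 ⇒ p=19, q=1
…
i=2: a=3 ⇒ p=79, q=4
…
i=4: a=2 ⇒ p=435, q=22
…
i=7: a=2 ⇒ p=2709, q=137
…
i=9: a=2 ⇒ p=107747, q=5449
…
i=11: a=1 ⇒ p=268013, q=13554
i=12: a=2 ⇒ p=696292, q=35213
i=13: a=2 ⇒ p=1660597, q=83980
i=14: a=3 ⇒ p=5678083, q=287153
i=15: a=1 ⇒ p=7338680, q=371133
→ (7338680, 371133).  Check: 7338680²=53856224142400, 391·371133²=53856224142399, difference 1.

7338680 371133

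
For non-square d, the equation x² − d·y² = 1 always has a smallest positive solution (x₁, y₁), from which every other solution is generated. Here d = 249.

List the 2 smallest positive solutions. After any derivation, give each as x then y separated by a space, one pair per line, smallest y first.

√249 → a₀=15, period (1,3,1,1,5,…,3,1,30); ℓ=16 even so k=15
step 0: (15, 1)  from 15·(1,0) + (0,1)
…
step 3: (79, 5)  from 1·(63,4) + (16,1)
step 4: (142, 9)  from 1·(79,5) + (63,4)
step 5: (789, 50)  from 5·(142,9) + (79,5)
step 6: (931, 59)  from 1·(789,50) + (142,9)
step 7: (3582, 227)  from 3·(931,59) + (789,50)
…
step 9: (113835, 7214)  from 3·(36751,2329) + (3582,227)
step 10: (150586, 9543)  from 1·(113835,7214) + (36751,2329)
step 11: (866765, 54929)  from 5·(150586,9543) + (113835,7214)
step 12: (1017351, 64472)  from 1·(866765,54929) + (150586,9543)
…
step 14: (6669699, 422675)  from 3·(1884116,119401) + (1017351,64472)
step 15: (8553815, 542076)  from 1·(6669699,422675) + (1884116,119401)
(x₁, y₁) = (8553815, 542076);  8553815² − 249·542076² = 1 ✓
n=2: (8553815,542076)∘(8553815,542076) = (8553815·8553815+249·542076·542076, 8553815·542076+542076·8553815) = (146335502108449,9273635639880)

8553815 542076
146335502108449 9273635639880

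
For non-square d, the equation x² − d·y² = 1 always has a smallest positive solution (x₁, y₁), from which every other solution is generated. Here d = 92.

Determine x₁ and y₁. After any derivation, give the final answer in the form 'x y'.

√92 = [9; 1,1,2,4,2,1,1,18, …], period ℓ=8 (even) → k=7
a_0=9:  p_0=9·1+0=9,  q_0=9·0+1=1
a_1=1:  p_1=1·9+1=10,  q_1=1·1+0=1
a_2=1:  p_2=1·10+9=19,  q_2=1·1+1=2
a_3=2:  p_3=2·19+10=48,  q_3=2·2+1=5
a_4=4:  p_4=4·48+19=211,  q_4=4·5+2=22
…
a_6=1:  p_6=1·470+211=681,  q_6=1·49+22=71
a_7=1:  p_7=1·681+470=1151,  q_7=1·71+49=120
→ (1151, 120).  Check: 1151²=1324801, 92·120²=1324800, difference 1.

1151 120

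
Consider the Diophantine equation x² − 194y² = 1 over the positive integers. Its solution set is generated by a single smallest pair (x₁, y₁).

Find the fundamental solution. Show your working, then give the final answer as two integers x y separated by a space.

195 14

d=194: √d = [13; 1,12,1,26] (ℓ=4, even), read p_3/q_3
k=0  a_k=13  p_k/q_k = 13/1
…
k=2  a_k=12  p_k/q_k = 181/13
k=3  a_k=1  p_k/q_k = 195/14
(x₁, y₁) = (195, 14);  195² − 194·14² = 1 ✓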